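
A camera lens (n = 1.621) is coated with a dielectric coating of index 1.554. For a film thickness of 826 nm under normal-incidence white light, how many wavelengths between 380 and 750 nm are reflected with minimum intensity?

4

At the upper boundary (n = 1.0 to n = 1.554) the reflected ray undergoes a half-wave phase shift.
Bottom surface (1.554 → 1.621): reflection off a higher-index medium gives a half-wave phase shift.
The two reflections carry the same phase change, so no net offset.
For dark reflection here: 2 n t = (m + ½) λ.
λ = 2 n t / (m + ½) = 2567 / (m + ½) nm.
m=2: 1027 nm (IR); m=3: 733 nm (visible); m=4: 570 nm (visible); m=5: 467 nm (visible); m=6: 395 nm (visible); m=7: 342 nm (UV).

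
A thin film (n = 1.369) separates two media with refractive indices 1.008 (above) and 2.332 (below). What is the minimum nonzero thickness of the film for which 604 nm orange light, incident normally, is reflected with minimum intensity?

At the upper boundary (n = 1.008 to n = 1.369) the reflected ray undergoes a half-wave phase shift.
Ray reflecting at the bottom interface goes from n = 1.369 toward n = 2.332: a half-wave phase shift.
The two reflections carry the same phase change, so no net offset.
With no net inversion, destructive interference in reflection requires 2 n t = (m + ½) λ.
Minimum at m = 0: t = λ / (4 n) = 604 / (4 × 1.369) = 110 nm.

110 nm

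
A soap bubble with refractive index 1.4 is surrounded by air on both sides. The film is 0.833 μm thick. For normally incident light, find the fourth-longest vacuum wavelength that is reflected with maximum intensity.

Ray reflecting at the top interface goes from n = 1.0 toward n = 1.4: a half-wave phase shift.
Ray reflecting at the bottom interface goes from n = 1.4 toward n = 1.0: no phase shift.
Exactly one π shift → a net half-wave offset.
With one net inversion, constructive interference in reflection requires 2 n t = (m + ½) λ.
λ = 2 n t / (m + ½). The fourth-longest wavelength is m = 3: λ = 2 × 1.4 × 833 / 3.50 = 666 nm.

666 nm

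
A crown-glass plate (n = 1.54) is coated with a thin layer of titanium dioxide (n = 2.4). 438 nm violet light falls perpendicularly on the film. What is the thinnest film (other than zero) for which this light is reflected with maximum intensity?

Ray reflecting at the top interface goes from n = 1.0 toward n = 2.4: a half-wave phase shift.
Bottom surface (2.4 → 1.54): reflection off a lower-index medium gives no phase shift.
The two reflections differ by half a wavelength.
So the condition for constructive reflection is 2 n t = (m + ½) λ.
Minimum at m = 0: t = λ / (4 n) = 438 / (4 × 2.4) = 45.6 nm.

45.6 nm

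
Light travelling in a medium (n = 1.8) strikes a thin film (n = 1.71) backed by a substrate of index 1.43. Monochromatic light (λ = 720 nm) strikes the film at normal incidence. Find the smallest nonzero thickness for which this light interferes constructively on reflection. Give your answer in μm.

Top surface (1.8 → 1.71): reflection off a lower-index medium gives no phase shift.
Bottom surface (1.71 → 1.43): reflection off a lower-index medium gives no phase shift.
Zero or two π shifts → no net half-wave offset.
For maximum reflection here: 2 n t = m λ.
The smallest nonzero thickness corresponds to m = 1: t = m λ / (2 n) = 1.00 × 720 / (2 × 1.71) = 211 nm.

0.211 μm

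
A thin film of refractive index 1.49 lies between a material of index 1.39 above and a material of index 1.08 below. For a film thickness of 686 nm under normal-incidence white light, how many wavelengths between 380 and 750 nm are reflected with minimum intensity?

Top surface (1.39 → 1.49): reflection off a higher-index medium gives a half-wave phase shift.
Ray reflecting at the bottom interface goes from n = 1.49 toward n = 1.08: no phase shift.
Net: one phase inversion between the two reflected rays.
So the condition for destructive reflection is 2 n t = m λ.
λ = 2 n t / m = 2044 / m nm.
m=2: 1022 nm (IR); m=3: 681 nm (visible); m=4: 511 nm (visible); m=5: 409 nm (visible); m=6: 341 nm (UV).

3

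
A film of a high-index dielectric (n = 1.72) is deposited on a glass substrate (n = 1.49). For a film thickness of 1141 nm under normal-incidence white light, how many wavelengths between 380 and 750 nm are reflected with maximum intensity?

Top surface (1.0 → 1.72): reflection off a higher-index medium gives a half-wave phase shift.
Ray reflecting at the bottom interface goes from n = 1.72 toward n = 1.49: no phase shift.
The two reflections differ by half a wavelength.
For maximum reflection here: 2 n t = (m + ½) λ.
λ = 2 n t / (m + ½) = 3925 / (m + ½) nm.
m=4: 872 nm (IR); m=5: 714 nm (visible); m=6: 604 nm (visible); m=7: 523 nm (visible); m=8: 462 nm (visible); m=9: 413 nm (visible); m=10: 374 nm (UV).

5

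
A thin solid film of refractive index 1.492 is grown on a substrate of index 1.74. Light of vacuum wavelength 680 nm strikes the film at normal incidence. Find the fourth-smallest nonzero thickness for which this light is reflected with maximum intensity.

912 nm

Ray reflecting at the top interface goes from n = 1.0 toward n = 1.492: a half-wave phase shift.
Ray reflecting at the bottom interface goes from n = 1.492 toward n = 1.74: a half-wave phase shift.
The two reflections carry the same phase change, so no net offset.
So the condition for constructive reflection is 2 n t = m λ.
The fourth-smallest nonzero thickness corresponds to m = 4: t = m λ / (2 n) = 4.00 × 680 / (2 × 1.492) = 912 nm.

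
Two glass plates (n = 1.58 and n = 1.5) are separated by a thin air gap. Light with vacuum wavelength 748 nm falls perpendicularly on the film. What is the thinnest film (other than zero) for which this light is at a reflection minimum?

374 nm

Top surface (1.58 → 1.0): reflection off a lower-index medium gives no phase shift.
Bottom surface (1.0 → 1.5): reflection off a higher-index medium gives a half-wave phase shift.
The two reflections differ by half a wavelength.
For minimum reflection here: 2 n t = m λ.
Minimum nonzero at m = 1: t = λ / (2 n) = 748 / (2 × 1.0) = 374 nm.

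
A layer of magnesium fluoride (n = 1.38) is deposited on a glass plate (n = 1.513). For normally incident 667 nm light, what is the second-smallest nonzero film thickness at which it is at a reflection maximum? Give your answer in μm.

0.483 μm

Ray reflecting at the top interface goes from n = 1.0 toward n = 1.38: a half-wave phase shift.
Bottom surface (1.38 → 1.513): reflection off a higher-index medium gives a half-wave phase shift.
The two reflections carry the same phase change, so no net offset.
With no net inversion, constructive interference in reflection requires 2 n t = m λ.
The second-smallest nonzero thickness corresponds to m = 2: t = m λ / (2 n) = 2.00 × 667 / (2 × 1.38) = 483 nm.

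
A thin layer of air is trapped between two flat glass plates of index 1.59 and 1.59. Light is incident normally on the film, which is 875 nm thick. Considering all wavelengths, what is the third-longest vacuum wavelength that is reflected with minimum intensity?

Top surface (1.59 → 1.0): reflection off a lower-index medium gives no phase shift.
Bottom surface (1.0 → 1.59): reflection off a higher-index medium gives a half-wave phase shift.
Net: one phase inversion between the two reflected rays.
So the condition for destructive reflection is 2 n t = m λ.
λ = 2 n t / m. The third-longest wavelength is m = 3: λ = 2 × 1.0 × 875 / 3.00 = 583 nm.

583 nm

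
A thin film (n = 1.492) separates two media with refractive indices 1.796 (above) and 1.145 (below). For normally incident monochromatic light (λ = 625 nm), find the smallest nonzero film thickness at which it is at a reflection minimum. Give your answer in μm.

Top surface (1.796 → 1.492): reflection off a lower-index medium gives no phase shift.
At the lower boundary (n = 1.492 to n = 1.145) the reflected ray undergoes no phase shift.
Net: no relative phase inversion (both shifts match).
So the condition for destructive reflection is 2 n t = (m + ½) λ.
Minimum at m = 0: t = λ / (4 n) = 625 / (4 × 1.492) = 105 nm.

0.105 μm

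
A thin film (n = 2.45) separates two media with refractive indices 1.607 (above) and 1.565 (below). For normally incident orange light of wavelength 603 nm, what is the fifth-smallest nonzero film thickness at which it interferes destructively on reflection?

615 nm

Top surface (1.607 → 2.45): reflection off a higher-index medium gives a half-wave phase shift.
Ray reflecting at the bottom interface goes from n = 2.45 toward n = 1.565: no phase shift.
Net: one phase inversion between the two reflected rays.
With one net inversion, destructive interference in reflection requires 2 n t = m λ.
The fifth-smallest nonzero thickness corresponds to m = 5: t = m λ / (2 n) = 5.00 × 603 / (2 × 2.45) = 615 nm.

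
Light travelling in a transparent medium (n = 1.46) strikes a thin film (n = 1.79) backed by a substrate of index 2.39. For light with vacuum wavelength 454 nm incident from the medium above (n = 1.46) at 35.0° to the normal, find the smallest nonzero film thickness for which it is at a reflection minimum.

71.7 nm

Ray reflecting at the top interface goes from n = 1.46 toward n = 1.79: a half-wave phase shift.
At the lower boundary (n = 1.79 to n = 2.39) the reflected ray undergoes a half-wave phase shift.
Zero or two π shifts → no net half-wave offset.
With no net inversion, destructive interference in reflection requires 2 n t cos θ_r = (m + ½) λ.
Snell's law: 1.46 sin 35.0° = 1.79 sin θ_r → sin θ_r = 0.468, cos θ_r = 0.884.
Minimum at m = 0: t = λ / (4 n cos θ_r) = 454 / (4 × 1.79 × 0.884) = 71.7 nm.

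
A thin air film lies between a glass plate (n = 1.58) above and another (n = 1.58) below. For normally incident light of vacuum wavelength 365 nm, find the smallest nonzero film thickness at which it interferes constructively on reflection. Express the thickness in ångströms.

913 Å

Top surface (1.58 → 1.0): reflection off a lower-index medium gives no phase shift.
Bottom surface (1.0 → 1.58): reflection off a higher-index medium gives a half-wave phase shift.
The two reflections differ by half a wavelength.
So the condition for constructive reflection is 2 n t = (m + ½) λ.
Minimum at m = 0: t = λ / (4 n) = 365 / (4 × 1.0) = 91.3 nm.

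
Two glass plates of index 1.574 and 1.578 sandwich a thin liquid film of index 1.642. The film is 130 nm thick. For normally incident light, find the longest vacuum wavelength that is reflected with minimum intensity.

427 nm

Top surface (1.574 → 1.642): reflection off a higher-index medium gives a half-wave phase shift.
Ray reflecting at the bottom interface goes from n = 1.642 toward n = 1.578: no phase shift.
The two reflections differ by half a wavelength.
With one net inversion, destructive interference in reflection requires 2 n t = m λ.
λ = 2 n t / m. The longest wavelength is m = 1: λ = 2 × 1.642 × 130 / 1.00 = 427 nm.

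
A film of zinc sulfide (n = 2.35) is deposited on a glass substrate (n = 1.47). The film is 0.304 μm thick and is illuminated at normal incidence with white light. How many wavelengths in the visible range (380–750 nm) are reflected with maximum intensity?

2

Top surface (1.0 → 2.35): reflection off a higher-index medium gives a half-wave phase shift.
At the lower boundary (n = 2.35 to n = 1.47) the reflected ray undergoes no phase shift.
Exactly one π shift → a net half-wave offset.
With one net inversion, constructive interference in reflection requires 2 n t = (m + ½) λ.
λ = 2 n t / (m + ½) = 1429 / (m + ½) nm.
m=1: 953 nm (IR); m=2: 572 nm (visible); m=3: 408 nm (visible); m=4: 318 nm (UV).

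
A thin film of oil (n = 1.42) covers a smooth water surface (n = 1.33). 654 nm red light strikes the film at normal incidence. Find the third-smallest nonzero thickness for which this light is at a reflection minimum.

691 nm

Top surface (1.0 → 1.42): reflection off a higher-index medium gives a half-wave phase shift.
Bottom surface (1.42 → 1.33): reflection off a lower-index medium gives no phase shift.
Net: one phase inversion between the two reflected rays.
For dark reflection here: 2 n t = m λ.
The third-smallest nonzero thickness corresponds to m = 3: t = m λ / (2 n) = 3.00 × 654 / (2 × 1.42) = 691 nm.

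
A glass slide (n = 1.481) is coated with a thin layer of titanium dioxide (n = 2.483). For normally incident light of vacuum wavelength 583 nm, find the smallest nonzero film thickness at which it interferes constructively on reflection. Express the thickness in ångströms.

At the upper boundary (n = 1.0 to n = 2.483) the reflected ray undergoes a half-wave phase shift.
Ray reflecting at the bottom interface goes from n = 2.483 toward n = 1.481: no phase shift.
Net: one phase inversion between the two reflected rays.
With one net inversion, constructive interference in reflection requires 2 n t = (m + ½) λ.
Minimum at m = 0: t = λ / (4 n) = 583 / (4 × 2.483) = 58.7 nm.

587 Å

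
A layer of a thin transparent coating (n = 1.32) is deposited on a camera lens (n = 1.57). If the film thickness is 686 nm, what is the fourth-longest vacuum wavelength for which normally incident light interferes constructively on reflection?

Top surface (1.0 → 1.32): reflection off a higher-index medium gives a half-wave phase shift.
At the lower boundary (n = 1.32 to n = 1.57) the reflected ray undergoes a half-wave phase shift.
Zero or two π shifts → no net half-wave offset.
For strong reflection here: 2 n t = m λ.
λ = 2 n t / m. The fourth-longest wavelength is m = 4: λ = 2 × 1.32 × 686 / 4.00 = 453 nm.

453 nm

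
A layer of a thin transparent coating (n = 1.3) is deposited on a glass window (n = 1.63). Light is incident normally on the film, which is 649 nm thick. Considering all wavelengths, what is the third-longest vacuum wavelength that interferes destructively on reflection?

At the upper boundary (n = 1.0 to n = 1.3) the reflected ray undergoes a half-wave phase shift.
At the lower boundary (n = 1.3 to n = 1.63) the reflected ray undergoes a half-wave phase shift.
The two reflections carry the same phase change, so no net offset.
For minimum reflection here: 2 n t = (m + ½) λ.
λ = 2 n t / (m + ½). The third-longest wavelength is m = 2: λ = 2 × 1.3 × 649 / 2.50 = 675 nm.

675 nm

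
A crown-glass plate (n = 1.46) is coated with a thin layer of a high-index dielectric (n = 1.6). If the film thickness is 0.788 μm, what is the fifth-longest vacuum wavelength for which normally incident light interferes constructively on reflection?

At the upper boundary (n = 1.0 to n = 1.6) the reflected ray undergoes a half-wave phase shift.
At the lower boundary (n = 1.6 to n = 1.46) the reflected ray undergoes no phase shift.
Exactly one π shift → a net half-wave offset.
For strong reflection here: 2 n t = (m + ½) λ.
λ = 2 n t / (m + ½). The fifth-longest wavelength is m = 4: λ = 2 × 1.6 × 788 / 4.50 = 560 nm.

560 nm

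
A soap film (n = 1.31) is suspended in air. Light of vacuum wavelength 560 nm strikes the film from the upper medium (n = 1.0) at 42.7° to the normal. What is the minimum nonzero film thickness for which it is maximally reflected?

Top surface (1.0 → 1.31): reflection off a higher-index medium gives a half-wave phase shift.
Ray reflecting at the bottom interface goes from n = 1.31 toward n = 1.0: no phase shift.
The two reflections differ by half a wavelength.
So the condition for constructive reflection is 2 n t cos θ_r = (m + ½) λ.
Snell's law: 1.0 sin 42.7° = 1.31 sin θ_r → sin θ_r = 0.518, cos θ_r = 0.856.
Minimum at m = 0: t = λ / (4 n cos θ_r) = 560 / (4 × 1.31 × 0.856) = 125 nm.

125 nm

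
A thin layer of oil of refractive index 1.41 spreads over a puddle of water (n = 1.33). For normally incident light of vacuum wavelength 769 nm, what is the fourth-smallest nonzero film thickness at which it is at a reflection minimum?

1091 nm

Top surface (1.0 → 1.41): reflection off a higher-index medium gives a half-wave phase shift.
Ray reflecting at the bottom interface goes from n = 1.41 toward n = 1.33: no phase shift.
Net: one phase inversion between the two reflected rays.
With one net inversion, destructive interference in reflection requires 2 n t = m λ.
The fourth-smallest nonzero thickness corresponds to m = 4: t = m λ / (2 n) = 4.00 × 769 / (2 × 1.41) = 1091 nm.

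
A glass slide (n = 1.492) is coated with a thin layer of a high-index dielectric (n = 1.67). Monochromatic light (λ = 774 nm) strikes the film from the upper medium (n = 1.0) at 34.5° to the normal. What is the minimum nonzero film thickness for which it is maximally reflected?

123 nm

Ray reflecting at the top interface goes from n = 1.0 toward n = 1.67: a half-wave phase shift.
Bottom surface (1.67 → 1.492): reflection off a lower-index medium gives no phase shift.
The two reflections differ by half a wavelength.
With one net inversion, constructive interference in reflection requires 2 n t cos θ_r = (m + ½) λ.
Snell's law: 1.0 sin 34.5° = 1.67 sin θ_r → sin θ_r = 0.339, cos θ_r = 0.941.
Minimum at m = 0: t = λ / (4 n cos θ_r) = 774 / (4 × 1.67 × 0.941) = 123 nm.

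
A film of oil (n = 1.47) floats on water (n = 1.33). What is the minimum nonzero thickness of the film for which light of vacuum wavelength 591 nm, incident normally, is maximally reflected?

Top surface (1.0 → 1.47): reflection off a higher-index medium gives a half-wave phase shift.
Bottom surface (1.47 → 1.33): reflection off a lower-index medium gives no phase shift.
Exactly one π shift → a net half-wave offset.
With one net inversion, constructive interference in reflection requires 2 n t = (m + ½) λ.
Minimum at m = 0: t = λ / (4 n) = 591 / (4 × 1.47) = 101 nm.

101 nm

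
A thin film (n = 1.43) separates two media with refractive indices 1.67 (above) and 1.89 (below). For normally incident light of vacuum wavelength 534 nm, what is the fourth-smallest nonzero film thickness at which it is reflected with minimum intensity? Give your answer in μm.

0.747 μm

At the upper boundary (n = 1.67 to n = 1.43) the reflected ray undergoes no phase shift.
At the lower boundary (n = 1.43 to n = 1.89) the reflected ray undergoes a half-wave phase shift.
The two reflections differ by half a wavelength.
So the condition for destructive reflection is 2 n t = m λ.
The fourth-smallest nonzero thickness corresponds to m = 4: t = m λ / (2 n) = 4.00 × 534 / (2 × 1.43) = 747 nm.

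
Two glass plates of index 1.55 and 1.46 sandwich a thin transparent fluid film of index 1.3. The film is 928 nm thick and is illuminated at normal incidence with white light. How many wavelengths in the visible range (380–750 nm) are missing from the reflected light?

3

At the upper boundary (n = 1.55 to n = 1.3) the reflected ray undergoes no phase shift.
At the lower boundary (n = 1.3 to n = 1.46) the reflected ray undergoes a half-wave phase shift.
Exactly one π shift → a net half-wave offset.
So the condition for destructive reflection is 2 n t = m λ.
λ = 2 n t / m = 2413 / m nm.
m=3: 804 nm (IR); m=4: 603 nm (visible); m=5: 483 nm (visible); m=6: 402 nm (visible); m=7: 345 nm (UV).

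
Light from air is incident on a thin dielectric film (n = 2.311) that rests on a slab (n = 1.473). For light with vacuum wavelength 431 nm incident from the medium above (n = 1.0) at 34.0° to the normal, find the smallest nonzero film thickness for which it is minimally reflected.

Ray reflecting at the top interface goes from n = 1.0 toward n = 2.311: a half-wave phase shift.
At the lower boundary (n = 2.311 to n = 1.473) the reflected ray undergoes no phase shift.
Net: one phase inversion between the two reflected rays.
For dark reflection here: 2 n t cos θ_r = m λ.
Snell's law: 1.0 sin 34.0° = 2.311 sin θ_r → sin θ_r = 0.242, cos θ_r = 0.970.
Minimum nonzero at m = 1: t = λ / (2 n cos θ_r) = 431 / (2 × 2.311 × 0.970) = 96.1 nm.

96.1 nm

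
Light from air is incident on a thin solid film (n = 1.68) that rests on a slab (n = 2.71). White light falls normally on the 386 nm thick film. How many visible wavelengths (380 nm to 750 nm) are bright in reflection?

2

At the upper boundary (n = 1.0 to n = 1.68) the reflected ray undergoes a half-wave phase shift.
At the lower boundary (n = 1.68 to n = 2.71) the reflected ray undergoes a half-wave phase shift.
Net: no relative phase inversion (both shifts match).
With no net inversion, constructive interference in reflection requires 2 n t = m λ.
λ = 2 n t / m = 1297 / m nm.
m=1: 1297 nm (IR); m=2: 648 nm (visible); m=3: 432 nm (visible); m=4: 324 nm (UV).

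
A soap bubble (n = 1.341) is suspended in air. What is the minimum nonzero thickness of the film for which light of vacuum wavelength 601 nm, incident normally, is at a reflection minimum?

224 nm

At the upper boundary (n = 1.0 to n = 1.341) the reflected ray undergoes a half-wave phase shift.
Ray reflecting at the bottom interface goes from n = 1.341 toward n = 1.0: no phase shift.
The two reflections differ by half a wavelength.
So the condition for destructive reflection is 2 n t = m λ.
Minimum nonzero at m = 1: t = λ / (2 n) = 601 / (2 × 1.341) = 224 nm.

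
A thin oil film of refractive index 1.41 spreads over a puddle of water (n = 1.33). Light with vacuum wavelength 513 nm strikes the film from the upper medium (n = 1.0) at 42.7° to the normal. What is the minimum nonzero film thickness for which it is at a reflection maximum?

At the upper boundary (n = 1.0 to n = 1.41) the reflected ray undergoes a half-wave phase shift.
Bottom surface (1.41 → 1.33): reflection off a lower-index medium gives no phase shift.
Net: one phase inversion between the two reflected rays.
So the condition for constructive reflection is 2 n t cos θ_r = (m + ½) λ.
Snell's law: 1.0 sin 42.7° = 1.41 sin θ_r → sin θ_r = 0.481, cos θ_r = 0.877.
Minimum at m = 0: t = λ / (4 n cos θ_r) = 513 / (4 × 1.41 × 0.877) = 104 nm.

104 nm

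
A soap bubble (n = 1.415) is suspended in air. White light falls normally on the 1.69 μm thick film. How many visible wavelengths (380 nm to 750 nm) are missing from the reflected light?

Top surface (1.0 → 1.415): reflection off a higher-index medium gives a half-wave phase shift.
At the lower boundary (n = 1.415 to n = 1.0) the reflected ray undergoes no phase shift.
Net: one phase inversion between the two reflected rays.
With one net inversion, destructive interference in reflection requires 2 n t = m λ.
λ = 2 n t / m = 4783 / m nm.
m=6: 797 nm (IR); m=7: 683 nm (visible); m=8: 598 nm (visible); m=9: 531 nm (visible); m=10: 478 nm (visible); m=11: 435 nm (visible); m=12: 399 nm (visible); m=13: 368 nm (UV).

6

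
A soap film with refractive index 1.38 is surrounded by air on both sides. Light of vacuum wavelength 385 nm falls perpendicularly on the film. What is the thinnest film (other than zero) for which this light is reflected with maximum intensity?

At the upper boundary (n = 1.0 to n = 1.38) the reflected ray undergoes a half-wave phase shift.
Ray reflecting at the bottom interface goes from n = 1.38 toward n = 1.0: no phase shift.
The two reflections differ by half a wavelength.
With one net inversion, constructive interference in reflection requires 2 n t = (m + ½) λ.
Minimum at m = 0: t = λ / (4 n) = 385 / (4 × 1.38) = 69.7 nm.

69.7 nm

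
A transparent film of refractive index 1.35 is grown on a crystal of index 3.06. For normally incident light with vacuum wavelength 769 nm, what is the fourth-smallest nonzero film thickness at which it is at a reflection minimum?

997 nm

At the upper boundary (n = 1.0 to n = 1.35) the reflected ray undergoes a half-wave phase shift.
At the lower boundary (n = 1.35 to n = 3.06) the reflected ray undergoes a half-wave phase shift.
The two reflections carry the same phase change, so no net offset.
For dark reflection here: 2 n t = (m + ½) λ.
The fourth-smallest nonzero thickness corresponds to m = 3: t = (m + ½) λ / (2 n) = 3.50 × 769 / (2 × 1.35) = 997 nm.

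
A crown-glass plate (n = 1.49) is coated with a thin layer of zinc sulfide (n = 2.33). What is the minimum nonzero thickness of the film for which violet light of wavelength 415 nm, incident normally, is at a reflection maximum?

44.5 nm

At the upper boundary (n = 1.0 to n = 2.33) the reflected ray undergoes a half-wave phase shift.
Ray reflecting at the bottom interface goes from n = 2.33 toward n = 1.49: no phase shift.
Net: one phase inversion between the two reflected rays.
So the condition for constructive reflection is 2 n t = (m + ½) λ.
Minimum at m = 0: t = λ / (4 n) = 415 / (4 × 2.33) = 44.5 nm.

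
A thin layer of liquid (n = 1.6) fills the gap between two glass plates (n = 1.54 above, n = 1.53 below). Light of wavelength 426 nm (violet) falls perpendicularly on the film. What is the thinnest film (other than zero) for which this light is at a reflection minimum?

Top surface (1.54 → 1.6): reflection off a higher-index medium gives a half-wave phase shift.
Bottom surface (1.6 → 1.53): reflection off a lower-index medium gives no phase shift.
The two reflections differ by half a wavelength.
With one net inversion, destructive interference in reflection requires 2 n t = m λ.
Minimum nonzero at m = 1: t = λ / (2 n) = 426 / (2 × 1.6) = 133 nm.

133 nm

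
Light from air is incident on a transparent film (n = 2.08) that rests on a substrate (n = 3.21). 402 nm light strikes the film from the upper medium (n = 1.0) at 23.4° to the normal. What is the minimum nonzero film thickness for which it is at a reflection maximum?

98.4 nm

At the upper boundary (n = 1.0 to n = 2.08) the reflected ray undergoes a half-wave phase shift.
At the lower boundary (n = 2.08 to n = 3.21) the reflected ray undergoes a half-wave phase shift.
Net: no relative phase inversion (both shifts match).
With no net inversion, constructive interference in reflection requires 2 n t cos θ_r = m λ.
Snell's law: 1.0 sin 23.4° = 2.08 sin θ_r → sin θ_r = 0.191, cos θ_r = 0.982.
Minimum nonzero at m = 1: t = λ / (2 n cos θ_r) = 402 / (2 × 2.08 × 0.982) = 98.4 nm.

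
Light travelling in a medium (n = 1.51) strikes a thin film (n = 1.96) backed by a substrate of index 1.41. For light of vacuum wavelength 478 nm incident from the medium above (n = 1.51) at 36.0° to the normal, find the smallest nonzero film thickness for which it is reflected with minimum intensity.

Ray reflecting at the top interface goes from n = 1.51 toward n = 1.96: a half-wave phase shift.
At the lower boundary (n = 1.96 to n = 1.41) the reflected ray undergoes no phase shift.
Net: one phase inversion between the two reflected rays.
For minimum reflection here: 2 n t cos θ_r = m λ.
Snell's law: 1.51 sin 36.0° = 1.96 sin θ_r → sin θ_r = 0.453, cos θ_r = 0.892.
Minimum nonzero at m = 1: t = λ / (2 n cos θ_r) = 478 / (2 × 1.96 × 0.892) = 137 nm.

137 nm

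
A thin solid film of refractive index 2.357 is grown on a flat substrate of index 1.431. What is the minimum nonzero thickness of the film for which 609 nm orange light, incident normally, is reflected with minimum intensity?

At the upper boundary (n = 1.0 to n = 2.357) the reflected ray undergoes a half-wave phase shift.
Bottom surface (2.357 → 1.431): reflection off a lower-index medium gives no phase shift.
The two reflections differ by half a wavelength.
For minimum reflection here: 2 n t = m λ.
Minimum nonzero at m = 1: t = λ / (2 n) = 609 / (2 × 2.357) = 129 nm.

129 nm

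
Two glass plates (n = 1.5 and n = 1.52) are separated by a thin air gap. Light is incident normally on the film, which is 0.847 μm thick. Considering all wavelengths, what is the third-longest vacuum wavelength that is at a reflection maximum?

Ray reflecting at the top interface goes from n = 1.5 toward n = 1.0: no phase shift.
Ray reflecting at the bottom interface goes from n = 1.0 toward n = 1.52: a half-wave phase shift.
Net: one phase inversion between the two reflected rays.
So the condition for constructive reflection is 2 n t = (m + ½) λ.
λ = 2 n t / (m + ½). The third-longest wavelength is m = 2: λ = 2 × 1.0 × 847 / 2.50 = 678 nm.

678 nm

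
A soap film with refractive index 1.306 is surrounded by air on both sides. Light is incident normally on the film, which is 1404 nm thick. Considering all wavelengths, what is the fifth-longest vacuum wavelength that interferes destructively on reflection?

Top surface (1.0 → 1.306): reflection off a higher-index medium gives a half-wave phase shift.
Ray reflecting at the bottom interface goes from n = 1.306 toward n = 1.0: no phase shift.
Net: one phase inversion between the two reflected rays.
For minimum reflection here: 2 n t = m λ.
λ = 2 n t / m. The fifth-longest wavelength is m = 5: λ = 2 × 1.306 × 1404 / 5.00 = 733 nm.

733 nm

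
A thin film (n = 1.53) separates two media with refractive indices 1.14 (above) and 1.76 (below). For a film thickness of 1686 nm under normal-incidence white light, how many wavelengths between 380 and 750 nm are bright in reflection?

7

At the upper boundary (n = 1.14 to n = 1.53) the reflected ray undergoes a half-wave phase shift.
Bottom surface (1.53 → 1.76): reflection off a higher-index medium gives a half-wave phase shift.
Zero or two π shifts → no net half-wave offset.
So the condition for constructive reflection is 2 n t = m λ.
λ = 2 n t / m = 5159 / m nm.
m=6: 860 nm (IR); m=7: 737 nm (visible); m=8: 645 nm (visible); m=9: 573 nm (visible); m=10: 516 nm (visible); m=11: 469 nm (visible); m=12: 430 nm (visible); m=13: 397 nm (visible); m=14: 369 nm (UV).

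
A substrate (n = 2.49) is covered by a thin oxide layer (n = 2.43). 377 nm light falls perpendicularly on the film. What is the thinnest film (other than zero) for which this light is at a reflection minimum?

38.8 nm

Ray reflecting at the top interface goes from n = 1.0 toward n = 2.43: a half-wave phase shift.
Bottom surface (2.43 → 2.49): reflection off a higher-index medium gives a half-wave phase shift.
The two reflections carry the same phase change, so no net offset.
For weak reflection here: 2 n t = (m + ½) λ.
Minimum at m = 0: t = λ / (4 n) = 377 / (4 × 2.43) = 38.8 nm.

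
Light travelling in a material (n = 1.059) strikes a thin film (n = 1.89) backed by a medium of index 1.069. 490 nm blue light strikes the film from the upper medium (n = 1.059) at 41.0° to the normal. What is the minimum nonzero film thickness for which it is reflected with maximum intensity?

69.7 nm

Top surface (1.059 → 1.89): reflection off a higher-index medium gives a half-wave phase shift.
Bottom surface (1.89 → 1.069): reflection off a lower-index medium gives no phase shift.
Net: one phase inversion between the two reflected rays.
So the condition for constructive reflection is 2 n t cos θ_r = (m + ½) λ.
Snell's law: 1.059 sin 41.0° = 1.89 sin θ_r → sin θ_r = 0.368, cos θ_r = 0.930.
Minimum at m = 0: t = λ / (4 n cos θ_r) = 490 / (4 × 1.89 × 0.930) = 69.7 nm.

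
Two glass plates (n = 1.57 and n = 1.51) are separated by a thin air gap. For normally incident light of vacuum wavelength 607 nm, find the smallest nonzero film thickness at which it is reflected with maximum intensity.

Ray reflecting at the top interface goes from n = 1.57 toward n = 1.0: no phase shift.
Bottom surface (1.0 → 1.51): reflection off a higher-index medium gives a half-wave phase shift.
The two reflections differ by half a wavelength.
So the condition for constructive reflection is 2 n t = (m + ½) λ.
Minimum at m = 0: t = λ / (4 n) = 607 / (4 × 1.0) = 152 nm.

152 nm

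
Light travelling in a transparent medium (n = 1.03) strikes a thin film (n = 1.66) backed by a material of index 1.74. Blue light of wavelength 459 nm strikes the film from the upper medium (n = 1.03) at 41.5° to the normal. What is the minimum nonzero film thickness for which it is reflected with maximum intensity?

152 nm

Top surface (1.03 → 1.66): reflection off a higher-index medium gives a half-wave phase shift.
Ray reflecting at the bottom interface goes from n = 1.66 toward n = 1.74: a half-wave phase shift.
Zero or two π shifts → no net half-wave offset.
So the condition for constructive reflection is 2 n t cos θ_r = m λ.
Snell's law: 1.03 sin 41.5° = 1.66 sin θ_r → sin θ_r = 0.411, cos θ_r = 0.912.
Minimum nonzero at m = 1: t = λ / (2 n cos θ_r) = 459 / (2 × 1.66 × 0.912) = 152 nm.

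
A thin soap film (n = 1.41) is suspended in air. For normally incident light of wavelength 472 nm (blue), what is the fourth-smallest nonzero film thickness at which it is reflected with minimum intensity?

670 nm

At the upper boundary (n = 1.0 to n = 1.41) the reflected ray undergoes a half-wave phase shift.
Ray reflecting at the bottom interface goes from n = 1.41 toward n = 1.0: no phase shift.
The two reflections differ by half a wavelength.
With one net inversion, destructive interference in reflection requires 2 n t = m λ.
The fourth-smallest nonzero thickness corresponds to m = 4: t = m λ / (2 n) = 4.00 × 472 / (2 × 1.41) = 670 nm.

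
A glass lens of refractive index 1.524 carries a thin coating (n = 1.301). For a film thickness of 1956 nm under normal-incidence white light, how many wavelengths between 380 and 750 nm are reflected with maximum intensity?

7

Ray reflecting at the top interface goes from n = 1.0 toward n = 1.301: a half-wave phase shift.
At the lower boundary (n = 1.301 to n = 1.524) the reflected ray undergoes a half-wave phase shift.
The two reflections carry the same phase change, so no net offset.
With no net inversion, constructive interference in reflection requires 2 n t = m λ.
λ = 2 n t / m = 5090 / m nm.
m=6: 848 nm (IR); m=7: 727 nm (visible); m=8: 636 nm (visible); m=9: 566 nm (visible); m=10: 509 nm (visible); m=11: 463 nm (visible); m=12: 424 nm (visible); m=13: 392 nm (visible); m=14: 364 nm (UV).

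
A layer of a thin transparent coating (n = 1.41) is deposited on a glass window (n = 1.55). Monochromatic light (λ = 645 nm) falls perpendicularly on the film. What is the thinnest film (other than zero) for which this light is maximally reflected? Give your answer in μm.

0.229 μm

Top surface (1.0 → 1.41): reflection off a higher-index medium gives a half-wave phase shift.
Bottom surface (1.41 → 1.55): reflection off a higher-index medium gives a half-wave phase shift.
The two reflections carry the same phase change, so no net offset.
For bright reflection here: 2 n t = m λ.
Minimum nonzero at m = 1: t = λ / (2 n) = 645 / (2 × 1.41) = 229 nm.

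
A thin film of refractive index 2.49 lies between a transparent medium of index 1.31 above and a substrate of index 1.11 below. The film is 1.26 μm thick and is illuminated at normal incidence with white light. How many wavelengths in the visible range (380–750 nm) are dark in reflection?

At the upper boundary (n = 1.31 to n = 2.49) the reflected ray undergoes a half-wave phase shift.
Ray reflecting at the bottom interface goes from n = 2.49 toward n = 1.11: no phase shift.
Net: one phase inversion between the two reflected rays.
For weak reflection here: 2 n t = m λ.
λ = 2 n t / m = 6275 / m nm.
m=8: 784 nm (IR); m=9: 697 nm (visible); m=10: 627 nm (visible); m=11: 570 nm (visible); m=12: 523 nm (visible); m=13: 483 nm (visible); m=14: 448 nm (visible); m=15: 418 nm (visible); m=16: 392 nm (visible); m=17: 369 nm (UV).

8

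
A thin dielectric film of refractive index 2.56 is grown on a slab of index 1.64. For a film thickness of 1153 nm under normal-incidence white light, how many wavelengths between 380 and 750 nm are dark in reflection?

At the upper boundary (n = 1.0 to n = 2.56) the reflected ray undergoes a half-wave phase shift.
Bottom surface (2.56 → 1.64): reflection off a lower-index medium gives no phase shift.
Net: one phase inversion between the two reflected rays.
For minimum reflection here: 2 n t = m λ.
λ = 2 n t / m = 5903 / m nm.
m=7: 843 nm (IR); m=8: 738 nm (visible); m=9: 656 nm (visible); m=10: 590 nm (visible); m=11: 537 nm (visible); m=12: 492 nm (visible); m=13: 454 nm (visible); m=14: 422 nm (visible); m=15: 394 nm (visible); m=16: 369 nm (UV).

8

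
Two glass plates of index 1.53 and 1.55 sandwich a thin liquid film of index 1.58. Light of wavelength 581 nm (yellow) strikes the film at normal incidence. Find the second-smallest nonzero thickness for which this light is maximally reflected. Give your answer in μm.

Top surface (1.53 → 1.58): reflection off a higher-index medium gives a half-wave phase shift.
Ray reflecting at the bottom interface goes from n = 1.58 toward n = 1.55: no phase shift.
The two reflections differ by half a wavelength.
For strong reflection here: 2 n t = (m + ½) λ.
The second-smallest nonzero thickness corresponds to m = 1: t = (m + ½) λ / (2 n) = 1.50 × 581 / (2 × 1.58) = 276 nm.

0.276 μm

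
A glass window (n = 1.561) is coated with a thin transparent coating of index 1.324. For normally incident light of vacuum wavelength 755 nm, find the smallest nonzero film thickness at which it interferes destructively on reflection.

At the upper boundary (n = 1.0 to n = 1.324) the reflected ray undergoes a half-wave phase shift.
At the lower boundary (n = 1.324 to n = 1.561) the reflected ray undergoes a half-wave phase shift.
Zero or two π shifts → no net half-wave offset.
For weak reflection here: 2 n t = (m + ½) λ.
Minimum at m = 0: t = λ / (4 n) = 755 / (4 × 1.324) = 143 nm.

143 nm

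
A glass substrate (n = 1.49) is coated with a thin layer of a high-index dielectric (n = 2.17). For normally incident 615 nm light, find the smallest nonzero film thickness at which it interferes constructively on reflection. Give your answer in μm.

Ray reflecting at the top interface goes from n = 1.0 toward n = 2.17: a half-wave phase shift.
Ray reflecting at the bottom interface goes from n = 2.17 toward n = 1.49: no phase shift.
Net: one phase inversion between the two reflected rays.
So the condition for constructive reflection is 2 n t = (m + ½) λ.
Minimum at m = 0: t = λ / (4 n) = 615 / (4 × 2.17) = 70.9 nm.

0.0709 μm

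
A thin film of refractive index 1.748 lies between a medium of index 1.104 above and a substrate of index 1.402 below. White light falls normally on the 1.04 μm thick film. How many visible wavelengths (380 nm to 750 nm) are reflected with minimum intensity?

5

Top surface (1.104 → 1.748): reflection off a higher-index medium gives a half-wave phase shift.
At the lower boundary (n = 1.748 to n = 1.402) the reflected ray undergoes no phase shift.
Net: one phase inversion between the two reflected rays.
For weak reflection here: 2 n t = m λ.
λ = 2 n t / m = 3636 / m nm.
m=4: 909 nm (IR); m=5: 727 nm (visible); m=6: 606 nm (visible); m=7: 519 nm (visible); m=8: 454 nm (visible); m=9: 404 nm (visible); m=10: 364 nm (UV).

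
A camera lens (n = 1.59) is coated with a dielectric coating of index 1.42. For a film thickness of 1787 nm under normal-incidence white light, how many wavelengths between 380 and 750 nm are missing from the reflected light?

6

At the upper boundary (n = 1.0 to n = 1.42) the reflected ray undergoes a half-wave phase shift.
At the lower boundary (n = 1.42 to n = 1.59) the reflected ray undergoes a half-wave phase shift.
The two reflections carry the same phase change, so no net offset.
With no net inversion, destructive interference in reflection requires 2 n t = (m + ½) λ.
λ = 2 n t / (m + ½) = 5075 / (m + ½) nm.
m=6: 781 nm (IR); m=7: 677 nm (visible); m=8: 597 nm (visible); m=9: 534 nm (visible); m=10: 483 nm (visible); m=11: 441 nm (visible); m=12: 406 nm (visible); m=13: 376 nm (UV).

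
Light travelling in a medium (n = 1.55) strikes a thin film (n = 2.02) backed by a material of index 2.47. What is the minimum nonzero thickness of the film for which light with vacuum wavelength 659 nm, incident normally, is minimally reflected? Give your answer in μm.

Ray reflecting at the top interface goes from n = 1.55 toward n = 2.02: a half-wave phase shift.
At the lower boundary (n = 2.02 to n = 2.47) the reflected ray undergoes a half-wave phase shift.
Net: no relative phase inversion (both shifts match).
So the condition for destructive reflection is 2 n t = (m + ½) λ.
Minimum at m = 0: t = λ / (4 n) = 659 / (4 × 2.02) = 81.6 nm.

0.0816 μm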